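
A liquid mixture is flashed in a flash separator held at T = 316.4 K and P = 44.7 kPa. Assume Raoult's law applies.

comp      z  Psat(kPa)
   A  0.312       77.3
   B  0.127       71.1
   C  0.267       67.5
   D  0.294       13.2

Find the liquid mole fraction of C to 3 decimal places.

Raoult's law: Kᵢ = Pᵢˢᵃᵗ/P = Pᵢˢᵃᵗ/44.7.
  K_A = 77.3/44.7 = 1.72931, K_B = 71.1/44.7 = 1.59060, K_C = 67.5/44.7 = 1.51007, K_D = 13.2/44.7 = 0.29530
Rachford–Rice: g(V/F) = Σ zᵢ(Kᵢ−1)/(1+V/F(Kᵢ−1)) = 0.
Check two-phase: ΣzᵢKᵢ = 1.232 > 1 and Σzᵢ/Kᵢ = 1.433 > 1, so g(0) = 0.232 > 0 and g(1) = -0.433 < 0.
Newton–Raphson from V/F = 0.5:
  V/F = 0.500: g = 0.0133, g' = -0.508 → V/F = 0.526
Converged at V/F = 0.526.
Compositions from xᵢ = zᵢ/(1+V/F(Kᵢ−1)), yᵢ = Kᵢxᵢ:
  A: x = 0.226, y = 0.390
  B: x = 0.097, y = 0.154
  C: x = 0.211, y = 0.318
  D: x = 0.467, y = 0.138

x_C = 0.211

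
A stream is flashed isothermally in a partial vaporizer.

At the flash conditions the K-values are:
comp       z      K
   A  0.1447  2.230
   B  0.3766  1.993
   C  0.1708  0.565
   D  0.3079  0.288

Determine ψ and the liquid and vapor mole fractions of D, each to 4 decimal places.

ψ = 0.3851, x_D = 0.4242, y_D = 0.1222

Rachford–Rice: g(ψ) = Σ zᵢ(Kᵢ−1)/(1+ψ(Kᵢ−1)) = 0.
g(0) = ΣzᵢKᵢ − 1 = 0.2584 and g(1) = 1 − Σzᵢ/Kᵢ = -0.6252, so a root lies in (0, 1).
Newton iteration, ψ⁰ = 0.5:
  ψ = 0.5000: g = -0.07526, g' = -0.6789 → ψ = 0.3891
  ψ = 0.3891: g = -0.00258, g' = -0.6388 → ψ = 0.3851
Converged at ψ = 0.3851.
Compositions from xᵢ = zᵢ/(1+ψ(Kᵢ−1)), yᵢ = Kᵢxᵢ:
  A: x = 0.0982, y = 0.2190
  B: x = 0.2724, y = 0.5429
  C: x = 0.2052, y = 0.1159
  D: x = 0.4242, y = 0.1222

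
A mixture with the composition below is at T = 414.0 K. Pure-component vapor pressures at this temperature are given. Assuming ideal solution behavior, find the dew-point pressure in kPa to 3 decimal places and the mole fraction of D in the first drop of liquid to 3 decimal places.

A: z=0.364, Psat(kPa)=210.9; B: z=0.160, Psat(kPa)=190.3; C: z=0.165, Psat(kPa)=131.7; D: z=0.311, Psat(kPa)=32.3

Pdew = 74.360 kPa, x_D = 0.716

At the dew point ψ → 1, so Σzᵢ/Kᵢ = 1 with Kᵢ = Pᵢˢᵃᵗ/P ⇒ 1/P = Σzᵢ/Pᵢˢᵃᵗ.
1/P = 0.364/210.9 + 0.160/190.3 + 0.165/131.7 + 0.311/32.3 = 0.013448 ⇒ P = 74.360 kPa
xᵢ = zᵢP/Pᵢˢᵃᵗ ⇒ x_D = 0.311·74.360/32.3 = 0.716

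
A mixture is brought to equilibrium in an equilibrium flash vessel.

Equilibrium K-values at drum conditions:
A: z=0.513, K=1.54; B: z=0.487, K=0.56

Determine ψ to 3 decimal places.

Let ψ = V/F and solve Σ zᵢ(Kᵢ−1)/(1+ψ(Kᵢ−1)) = 0.
g(0) = ΣzᵢKᵢ − 1 = 0.063 and g(1) = 1 − Σzᵢ/Kᵢ = -0.203, so a root lies in (0, 1).
Binary case is linear: z₁(K₁−1)(1+ψ(K₂−1)) + z₂(K₂−1)(1+ψ(K₁−1)) = 0
⇒ ψ = [z₁(K₁−1)+z₂(K₂−1)] / [−(K₁−1)(K₂−1)] = 0.0627/0.2376 = 0.264

ψ = 0.264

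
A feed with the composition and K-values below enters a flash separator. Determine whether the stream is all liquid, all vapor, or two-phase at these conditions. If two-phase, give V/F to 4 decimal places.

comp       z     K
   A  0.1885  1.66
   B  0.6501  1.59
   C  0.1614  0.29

ΣzᵢKᵢ = 1.3934; Σzᵢ/Kᵢ = 1.0790.
Both exceed 1, so a two-phase solution exists.
Let ψ = V/F and solve Σ zᵢ(Kᵢ−1)/(1+ψ(Kᵢ−1)) = 0.
Iterate (Newton) starting at ψ = 0.5:
  ψ = 0.5000: g = 0.21206, g' = -0.3769 → ψ = 1.0000
  ψ = 1.0000: g = -0.07897, g' = -1.0867 → ψ = 0.9273
  ψ = 0.9273: g = -0.01037, g' = -0.8234 → ψ = 0.9147
  ψ = 0.9147: g = -0.00022, g' = -0.7895 → ψ = 0.9145
Converged at ψ = 0.9145.

two-phase, V/F = 0.9145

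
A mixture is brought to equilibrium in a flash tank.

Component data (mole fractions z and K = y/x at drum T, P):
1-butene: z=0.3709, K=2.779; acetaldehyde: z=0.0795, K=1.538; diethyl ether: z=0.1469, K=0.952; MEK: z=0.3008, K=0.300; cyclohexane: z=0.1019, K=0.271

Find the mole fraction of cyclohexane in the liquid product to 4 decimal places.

Material balance + equilibrium reduce to Σ zᵢ(Kᵢ−1)/(1+ψ(Kᵢ−1)) = 0.
Check two-phase: ΣzᵢKᵢ = 1.4107 > 1 and Σzᵢ/Kᵢ = 1.7181 > 1, so g(0) = 0.4107 > 0 and g(1) = -0.7181 < 0.
Newton iteration, ψ⁰ = 0.4:
  ψ = 0.4000: g = 0.01621, g' = -0.8089 → ψ = 0.4200
Converged at ψ = 0.4200.
Compositions from xᵢ = zᵢ/(1+ψ(Kᵢ−1)), yᵢ = Kᵢxᵢ:
  1-butene: x = 0.2123, y = 0.5899
  acetaldehyde: x = 0.0648, y = 0.0997
  diethyl ether: x = 0.1499, y = 0.1427
  MEK: x = 0.4261, y = 0.1278
  cyclohexane: x = 0.1469, y = 0.0398

x_cyclohexane = 0.1469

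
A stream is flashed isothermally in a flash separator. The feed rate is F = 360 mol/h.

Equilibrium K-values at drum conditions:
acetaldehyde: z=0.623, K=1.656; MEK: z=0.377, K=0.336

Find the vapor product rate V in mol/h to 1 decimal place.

Rachford–Rice: g(V/F) = Σ zᵢ(Kᵢ−1)/(1+V/F(Kᵢ−1)) = 0.
Feasibility: ΣzᵢKᵢ = 1.158, Σzᵢ/Kᵢ = 1.498 — both > 1, two phases present.
Binary case is linear: z₁(K₁−1)(1+V/F(K₂−1)) + z₂(K₂−1)(1+V/F(K₁−1)) = 0
⇒ V/F = [z₁(K₁−1)+z₂(K₂−1)] / [−(K₁−1)(K₂−1)] = 0.1584/0.4356 = 0.364
Then V = V/F·F = 0.3636·360 = 130.9 mol/h and L = F − V = 229.1 mol/h.

V = 130.9 mol/h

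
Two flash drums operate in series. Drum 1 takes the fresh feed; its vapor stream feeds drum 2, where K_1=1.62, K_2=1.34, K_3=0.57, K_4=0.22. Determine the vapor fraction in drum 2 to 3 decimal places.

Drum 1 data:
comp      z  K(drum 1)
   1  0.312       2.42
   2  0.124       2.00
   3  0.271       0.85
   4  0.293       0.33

Drum 1:
Let ψ₁ = V/F and solve Σ zᵢ(Kᵢ−1)/(1+ψ₁(Kᵢ−1)) = 0.
Check two-phase: ΣzᵢKᵢ = 1.330 > 1 and Σzᵢ/Kᵢ = 1.398 > 1, so g(0) = 0.330 > 0 and g(1) = -0.398 < 0.
Newton–Raphson from ψ₁ = 0.61:
  ψ₁ = 0.610: g = -0.0623, g' = -0.612 → ψ₁ = 0.508
  ψ₁ = 0.508: g = -0.0021, g' = -0.576 → ψ₁ = 0.505
Converged at ψ₁ = 0.505.
Drum-1 compositions:
  1: x = 0.182, y = 0.440
  2: x = 0.082, y = 0.165
  3: x = 0.293, y = 0.249
  4: x = 0.443, y = 0.146
Drum-2 feed = drum-1 vapor: z₂ = (0.4399, 0.1648, 0.2492, 0.1461).
Drum 2:
Newton iteration, ψ₂⁰ = 0.5:
  ψ₂ = 0.500: g = -0.0672, g' = -0.426 → ψ₂ = 0.342
  ψ₂ = 0.342: g = -0.0059, g' = -0.359 → ψ₂ = 0.326
Converged at ψ₂ = 0.326.
  1: x = 0.366, y = 0.593
  2: x = 0.148, y = 0.199
  3: x = 0.290, y = 0.165
  4: x = 0.196, y = 0.043

V/F (drum 2) = 0.326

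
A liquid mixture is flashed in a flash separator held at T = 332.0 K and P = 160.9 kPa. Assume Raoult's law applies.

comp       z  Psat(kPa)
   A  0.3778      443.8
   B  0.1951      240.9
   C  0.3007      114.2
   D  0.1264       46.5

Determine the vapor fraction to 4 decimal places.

ψ = 0.8370

Raoult's law: Kᵢ = Pᵢˢᵃᵗ/P = Pᵢˢᵃᵗ/160.9.
  K_A = 443.8/160.9 = 2.758235, K_B = 240.9/160.9 = 1.497203, K_C = 114.2/160.9 = 0.709758, K_D = 46.5/160.9 = 0.288999
Rachford–Rice: g(ψ) = Σ zᵢ(Kᵢ−1)/(1+ψ(Kᵢ−1)) = 0.
Check two-phase: ΣzᵢKᵢ = 1.5841 > 1 and Σzᵢ/Kᵢ = 1.1283 > 1, so g(0) = 0.5841 > 0 and g(1) = -0.1283 < 0.
Newton–Raphson from ψ = 0.5:
  ψ = 0.5000: g = 0.18965, g' = -0.5502 → ψ = 0.8447
  ψ = 0.8447: g = -0.00503, g' = -0.6580 → ψ = 0.8371
  ψ = 0.8371: g = -0.00003, g' = -0.6493 → ψ = 0.8370
Converged at ψ = 0.8370.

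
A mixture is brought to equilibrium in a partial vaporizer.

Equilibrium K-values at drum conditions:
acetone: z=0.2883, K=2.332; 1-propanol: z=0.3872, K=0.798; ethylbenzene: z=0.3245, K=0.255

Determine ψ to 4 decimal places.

Rachford–Rice: g(ψ) = Σ zᵢ(Kᵢ−1)/(1+ψ(Kᵢ−1)) = 0.
g(0) = ΣzᵢKᵢ − 1 = 0.0640 and g(1) = 1 − Σzᵢ/Kᵢ = -0.8814, so a root lies in (0, 1).
Newton–Raphson from ψ = 0.66:
  ψ = 0.6600: g = -0.36150, g' = -0.8630 → ψ = 0.2411
  ψ = 0.2411: g = -0.08624, g' = -0.5781 → ψ = 0.0919
  ψ = 0.0919: g = 0.00290, g' = -0.6300 → ψ = 0.0965
Converged at ψ = 0.0965.

ψ = 0.0965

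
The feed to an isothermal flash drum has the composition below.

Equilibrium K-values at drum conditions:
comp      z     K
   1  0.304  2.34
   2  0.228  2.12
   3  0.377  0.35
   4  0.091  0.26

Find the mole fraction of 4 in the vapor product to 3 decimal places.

Let ψ = V/F and solve Σ zᵢ(Kᵢ−1)/(1+ψ(Kᵢ−1)) = 0.
g(0) = ΣzᵢKᵢ − 1 = 0.350 and g(1) = 1 − Σzᵢ/Kᵢ = -0.665, so a root lies in (0, 1).
Newton iteration, ψ⁰ = 0.67:
  ψ = 0.670: g = -0.2071, g' = -0.941 → ψ = 0.450
  ψ = 0.450: g = -0.0233, g' = -0.769 → ψ = 0.420
  ψ = 0.420: g = -0.0001, g' = -0.762 → ψ = 0.419
Converged at ψ = 0.419.
Compositions from xᵢ = zᵢ/(1+ψ(Kᵢ−1)), yᵢ = Kᵢxᵢ:
  1: x = 0.195, y = 0.455
  2: x = 0.155, y = 0.329
  3: x = 0.518, y = 0.181
  4: x = 0.132, y = 0.034

y_4 = 0.034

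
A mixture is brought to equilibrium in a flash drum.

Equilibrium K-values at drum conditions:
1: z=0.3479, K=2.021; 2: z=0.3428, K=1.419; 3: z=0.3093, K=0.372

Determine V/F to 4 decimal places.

V/F = 0.6465

Newton–Raphson from V/F = 0.5:
  V/F = 0.5000: g = 0.07076, g' = -0.4593 → V/F = 0.6541
  V/F = 0.6541: g = -0.00393, g' = -0.5188 → V/F = 0.6465
Converged at V/F = 0.6465.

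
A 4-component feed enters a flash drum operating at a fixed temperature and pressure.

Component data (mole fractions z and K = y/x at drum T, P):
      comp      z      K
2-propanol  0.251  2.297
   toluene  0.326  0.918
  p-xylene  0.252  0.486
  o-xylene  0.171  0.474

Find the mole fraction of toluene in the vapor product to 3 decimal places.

Rachford–Rice: g(ψ) = Σ zᵢ(Kᵢ−1)/(1+ψ(Kᵢ−1)) = 0.
Feasibility: ΣzᵢKᵢ = 1.079, Σzᵢ/Kᵢ = 1.344 — both > 1, two phases present.
Newton–Raphson from ψ = 0.59:
  ψ = 0.590: g = -0.1600, g' = -0.375 → ψ = 0.163
  ψ = 0.163: g = 0.0020, g' = -0.426 → ψ = 0.167
Converged at ψ = 0.167.
Compositions from xᵢ = zᵢ/(1+ψ(Kᵢ−1)), yᵢ = Kᵢxᵢ:
  2-propanol: x = 0.206, y = 0.474
  toluene: x = 0.331, y = 0.303
  p-xylene: x = 0.276, y = 0.134
  o-xylene: x = 0.188, y = 0.089

y_toluene = 0.303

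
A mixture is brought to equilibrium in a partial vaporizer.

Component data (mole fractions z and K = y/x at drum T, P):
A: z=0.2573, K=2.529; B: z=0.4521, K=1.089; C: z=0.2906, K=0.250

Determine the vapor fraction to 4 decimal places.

Let ψ = V/F and solve Σ zᵢ(Kᵢ−1)/(1+ψ(Kᵢ−1)) = 0.
g(0) = ΣzᵢKᵢ − 1 = 0.2157 and g(1) = 1 − Σzᵢ/Kᵢ = -0.6793, so a root lies in (0, 1).
Newton–Raphson from ψ = 0.69:
  ψ = 0.6900: g = -0.22236, g' = -0.8478 → ψ = 0.4277
  ψ = 0.4277: g = -0.04426, g' = -0.5775 → ψ = 0.3511
  ψ = 0.3511: g = -0.00083, g' = -0.5593 → ψ = 0.3496
Converged at ψ = 0.3496.

ψ = 0.3496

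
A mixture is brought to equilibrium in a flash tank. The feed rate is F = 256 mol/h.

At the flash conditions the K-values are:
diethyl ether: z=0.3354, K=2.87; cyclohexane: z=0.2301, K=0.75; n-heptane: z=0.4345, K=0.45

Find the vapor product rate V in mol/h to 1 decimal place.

V = 97.7 mol/h

Rachford–Rice: g(V/F) = Σ zᵢ(Kᵢ−1)/(1+V/F(Kᵢ−1)) = 0.
Feasibility: ΣzᵢKᵢ = 1.3307, Σzᵢ/Kᵢ = 1.3892 — both > 1, two phases present.
Newton iteration, V/F⁰ = 0.5:
  V/F = 0.5000: g = -0.07123, g' = -0.5821 → V/F = 0.3776
  V/F = 0.3776: g = 0.00246, g' = -0.6298 → V/F = 0.3815
Converged at V/F = 0.3815.
Then V = V/F·F = 0.3815·256 = 97.7 mol/h and L = F − V = 158.3 mol/h.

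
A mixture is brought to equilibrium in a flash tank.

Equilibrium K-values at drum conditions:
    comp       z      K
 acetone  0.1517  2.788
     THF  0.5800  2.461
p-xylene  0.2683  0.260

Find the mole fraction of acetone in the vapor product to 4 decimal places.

y_acetone = 0.1724

Let ψ = V/F and solve Σ zᵢ(Kᵢ−1)/(1+ψ(Kᵢ−1)) = 0.
g(0) = ΣzᵢKᵢ − 1 = 0.9201 and g(1) = 1 − Σzᵢ/Kᵢ = -0.3220, so a root lies in (0, 1).
Iterate (Newton) starting at ψ = 0.5:
  ψ = 0.5000: g = 0.31774, g' = -0.9188 → ψ = 0.8458
  ψ = 0.8458: g = -0.04376, g' = -1.3744 → ψ = 0.8140
  ψ = 0.8140: g = -0.00176, g' = -1.2679 → ψ = 0.8126
Converged at ψ = 0.8126.
Compositions from xᵢ = zᵢ/(1+ψ(Kᵢ−1)), yᵢ = Kᵢxᵢ:
  acetone: x = 0.0618, y = 0.1724
  THF: x = 0.2652, y = 0.6526
  p-xylene: x = 0.6730, y = 0.1750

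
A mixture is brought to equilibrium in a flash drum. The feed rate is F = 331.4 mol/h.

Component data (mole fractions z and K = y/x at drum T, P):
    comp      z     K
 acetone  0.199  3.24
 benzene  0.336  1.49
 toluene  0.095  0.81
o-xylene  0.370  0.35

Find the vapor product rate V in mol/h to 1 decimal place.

Material balance + equilibrium reduce to Σ zᵢ(Kᵢ−1)/(1+V/F(Kᵢ−1)) = 0.
Feasibility: ΣzᵢKᵢ = 1.352, Σzᵢ/Kᵢ = 1.461 — both > 1, two phases present.
Iterate (Newton) starting at V/F = 0.5:
  V/F = 0.500: g = -0.0337, g' = -0.621 → V/F = 0.446
Converged at V/F = 0.446.
Then V = V/F·F = 0.4455·331.4 = 147.6 mol/h and L = F − V = 183.8 mol/h.

V = 147.6 mol/h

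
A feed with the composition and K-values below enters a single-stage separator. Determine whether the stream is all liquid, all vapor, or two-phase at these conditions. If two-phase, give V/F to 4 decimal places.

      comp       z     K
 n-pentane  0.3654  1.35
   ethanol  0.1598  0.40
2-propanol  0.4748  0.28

all liquid

ΣzᵢKᵢ = 0.6902; Σzᵢ/Kᵢ = 2.3659.
Since ΣzᵢKᵢ < 1 the mixture is below its bubble point — single liquid phase.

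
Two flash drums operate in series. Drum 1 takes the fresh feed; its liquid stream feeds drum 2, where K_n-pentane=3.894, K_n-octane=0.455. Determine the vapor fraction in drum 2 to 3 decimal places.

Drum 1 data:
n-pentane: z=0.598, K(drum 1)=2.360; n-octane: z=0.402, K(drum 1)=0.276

V/F (drum 2) = 0.412

Drum 1:
Binary case is linear: z₁(K₁−1)(1+ψ₁(K₂−1)) + z₂(K₂−1)(1+ψ₁(K₁−1)) = 0
⇒ ψ₁ = [z₁(K₁−1)+z₂(K₂−1)] / [−(K₁−1)(K₂−1)] = 0.5222/0.9846 = 0.530
Drum-1 compositions:
  n-pentane: x = 0.347, y = 0.820
  n-octane: x = 0.653, y = 0.180
Drum-2 feed = drum-1 liquid: z₂ = (0.3474, 0.6526).
Drum 2:
Rachford–Rice: g(ψ₂) = Σ zᵢ(Kᵢ−1)/(1+ψ₂(Kᵢ−1)) = 0.
g(0) = ΣzᵢKᵢ − 1 = 0.650 and g(1) = 1 − Σzᵢ/Kᵢ = -0.523, so a root lies in (0, 1).
Binary case is linear: z₁(K₁−1)(1+ψ₂(K₂−1)) + z₂(K₂−1)(1+ψ₂(K₁−1)) = 0
⇒ ψ₂ = [z₁(K₁−1)+z₂(K₂−1)] / [−(K₁−1)(K₂−1)] = 0.6497/1.5772 = 0.412
  n-pentane: x = 0.158, y = 0.617
  n-octane: x = 0.842, y = 0.383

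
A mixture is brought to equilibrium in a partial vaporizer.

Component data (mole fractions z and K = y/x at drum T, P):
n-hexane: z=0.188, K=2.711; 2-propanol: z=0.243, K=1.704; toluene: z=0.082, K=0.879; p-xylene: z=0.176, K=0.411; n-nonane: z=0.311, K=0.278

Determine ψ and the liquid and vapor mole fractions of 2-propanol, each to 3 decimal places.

ψ = 0.199, x_2-propanol = 0.213, y_2-propanol = 0.363

Material balance + equilibrium reduce to Σ zᵢ(Kᵢ−1)/(1+ψ(Kᵢ−1)) = 0.
g(0) = ΣzᵢKᵢ − 1 = 0.155 and g(1) = 1 − Σzᵢ/Kᵢ = -0.852, so a root lies in (0, 1).
Iterate (Newton) starting at ψ = 0.5:
  ψ = 0.500: g = -0.2090, g' = -0.747 → ψ = 0.220
  ψ = 0.220: g = -0.0145, g' = -0.692 → ψ = 0.199
Converged at ψ = 0.199.
Compositions from xᵢ = zᵢ/(1+ψ(Kᵢ−1)), yᵢ = Kᵢxᵢ:
  n-hexane: x = 0.140, y = 0.380
  2-propanol: x = 0.213, y = 0.363
  toluene: x = 0.084, y = 0.074
  p-xylene: x = 0.199, y = 0.082
  n-nonane: x = 0.363, y = 0.101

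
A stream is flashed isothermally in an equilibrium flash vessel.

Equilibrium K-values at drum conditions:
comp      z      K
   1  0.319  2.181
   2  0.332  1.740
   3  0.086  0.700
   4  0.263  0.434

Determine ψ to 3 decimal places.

Material balance + equilibrium reduce to Σ zᵢ(Kᵢ−1)/(1+ψ(Kᵢ−1)) = 0.
g(0) = ΣzᵢKᵢ − 1 = 0.448 and g(1) = 1 − Σzᵢ/Kᵢ = -0.066, so a root lies in (0, 1).
Newton–Raphson from ψ = 0.5:
  ψ = 0.500: g = 0.1782, g' = -0.447 → ψ = 0.898
  ψ = 0.898: g = -0.0078, g' = -0.534 → ψ = 0.884
Converged at ψ = 0.884.

ψ = 0.884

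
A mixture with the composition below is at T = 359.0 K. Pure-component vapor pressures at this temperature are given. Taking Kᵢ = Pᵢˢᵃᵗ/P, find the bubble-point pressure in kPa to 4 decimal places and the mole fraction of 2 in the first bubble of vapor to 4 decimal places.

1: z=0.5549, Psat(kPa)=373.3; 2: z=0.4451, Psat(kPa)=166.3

At the bubble point ψ → 0, so ΣzᵢKᵢ = 1 with Kᵢ = Pᵢˢᵃᵗ/P ⇒ P = ΣzᵢPᵢˢᵃᵗ.
P = 0.5549·373.3 + 0.4451·166.3 = 281.1643 kPa
yᵢ = zᵢPᵢˢᵃᵗ/P ⇒ y_2 = 0.4451·166.3/281.1643 = 0.2633

Pbub = 281.1643 kPa, y_2 = 0.2633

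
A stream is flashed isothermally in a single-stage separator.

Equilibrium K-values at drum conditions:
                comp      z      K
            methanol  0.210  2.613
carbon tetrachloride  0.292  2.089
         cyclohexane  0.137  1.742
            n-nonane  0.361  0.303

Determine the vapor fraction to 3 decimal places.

Rachford–Rice: g(ψ) = Σ zᵢ(Kᵢ−1)/(1+ψ(Kᵢ−1)) = 0.
Check two-phase: ΣzᵢKᵢ = 1.507 > 1 and Σzᵢ/Kᵢ = 1.490 > 1, so g(0) = 0.507 > 0 and g(1) = -0.490 < 0.
Newton iteration, ψ⁰ = 0.65:
  ψ = 0.650: g = -0.0399, g' = -0.870 → ψ = 0.604
  ψ = 0.604: g = -0.0011, g' = -0.825 → ψ = 0.603
Converged at ψ = 0.603.

ψ = 0.603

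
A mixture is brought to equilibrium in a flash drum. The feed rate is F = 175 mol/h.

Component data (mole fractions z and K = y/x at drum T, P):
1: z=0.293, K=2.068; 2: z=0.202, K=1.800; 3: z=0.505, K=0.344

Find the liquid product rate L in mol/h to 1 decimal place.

Newton–Raphson from ψ = 0.5:
  ψ = 0.500: g = -0.1736, g' = -0.689 → ψ = 0.248
  ψ = 0.248: g = -0.0135, g' = -0.609 → ψ = 0.226
Converged at ψ = 0.226.
Then V = ψ·F = 0.2260·175 = 39.5 mol/h and L = F − V = 135.5 mol/h.

L = 135.5 mol/h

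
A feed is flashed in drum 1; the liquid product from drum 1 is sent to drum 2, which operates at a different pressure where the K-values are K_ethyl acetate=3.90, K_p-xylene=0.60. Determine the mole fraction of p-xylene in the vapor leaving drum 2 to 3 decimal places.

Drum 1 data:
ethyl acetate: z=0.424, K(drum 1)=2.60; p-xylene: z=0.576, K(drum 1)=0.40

y_p-xylene (drum 2) = 0.527

Drum 1:
Binary case is linear: z₁(K₁−1)(1+ψ₁(K₂−1)) + z₂(K₂−1)(1+ψ₁(K₁−1)) = 0
⇒ ψ₁ = [z₁(K₁−1)+z₂(K₂−1)] / [−(K₁−1)(K₂−1)] = 0.3328/0.9600 = 0.347
Drum-1 compositions:
  ethyl acetate: x = 0.273, y = 0.709
  p-xylene: x = 0.727, y = 0.291
Drum-2 feed = drum-1 liquid: z₂ = (0.2727, 0.7273).
Drum 2:
Binary case is linear: z₁(K₁−1)(1+ψ₂(K₂−1)) + z₂(K₂−1)(1+ψ₂(K₁−1)) = 0
⇒ ψ₂ = [z₁(K₁−1)+z₂(K₂−1)] / [−(K₁−1)(K₂−1)] = 0.5000/1.1600 = 0.431
  ethyl acetate: x = 0.121, y = 0.473
  p-xylene: x = 0.879, y = 0.527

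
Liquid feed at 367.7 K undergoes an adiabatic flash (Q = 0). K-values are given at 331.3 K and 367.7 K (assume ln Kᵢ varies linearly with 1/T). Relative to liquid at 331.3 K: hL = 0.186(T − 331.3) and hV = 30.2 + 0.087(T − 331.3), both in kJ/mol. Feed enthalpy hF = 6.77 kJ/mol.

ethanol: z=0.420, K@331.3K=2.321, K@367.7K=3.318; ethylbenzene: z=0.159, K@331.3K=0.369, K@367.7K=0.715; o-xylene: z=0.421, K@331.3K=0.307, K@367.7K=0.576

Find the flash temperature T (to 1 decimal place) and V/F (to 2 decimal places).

Adiabatic flash: solve Rachford–Rice at each trial T, then check hF = ψ·hV(T) + (1−ψ)·hL(T).
  T = 331.3 K: K = (2.321, 0.369, 0.307), RR gives ψ = 0.182, H_out = 5.499 kJ/mol
  T = 367.7 K: K = (3.318, 0.715, 0.576), RR gives ψ = 0.826, H_out = 28.741 kJ/mol
  T = 349.5 K: K = (2.801, 0.523, 0.427), RR gives ψ = 0.445, H_out = 16.025 kJ/mol
  T = 340.4 K: K = (2.556, 0.441, 0.364), RR gives ψ = 0.310, H_out = 10.769 kJ/mol
  T = 335.9 K: K = (2.439, 0.404, 0.335), RR gives ψ = 0.247, H_out = 8.193 kJ/mol
  T = 333.6 K: K = (2.379, 0.386, 0.321), RR gives ψ = 0.215, H_out = 6.857 kJ/mol
Linear interpolation between T = 331.3 (H_out = 5.499) and T = 333.6 (H_out = 6.857) on hF = 6.77 gives T ≈ 333.5 K, at which ψ = 0.21.

T = 333.5 K, V/F = 0.21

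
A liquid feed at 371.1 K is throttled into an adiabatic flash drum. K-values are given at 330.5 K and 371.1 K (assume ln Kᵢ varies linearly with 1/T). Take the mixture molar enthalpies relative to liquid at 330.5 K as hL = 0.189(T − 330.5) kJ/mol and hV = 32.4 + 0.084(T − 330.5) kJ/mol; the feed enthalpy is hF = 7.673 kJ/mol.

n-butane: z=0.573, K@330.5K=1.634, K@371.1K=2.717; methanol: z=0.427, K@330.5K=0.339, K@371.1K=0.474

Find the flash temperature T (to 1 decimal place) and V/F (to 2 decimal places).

T = 331.8 K, V/F = 0.23

Adiabatic flash: solve Rachford–Rice at each trial T, then check hF = ψ·hV(T) + (1−ψ)·hL(T).
  T = 330.5 K: K = (1.634, 0.339), RR gives ψ = 0.193, H_out = 6.265 kJ/mol
  T = 371.1 K: K = (2.717, 0.474), RR gives ψ = 0.841, H_out = 31.327 kJ/mol
  T = 350.8 K: K = (2.138, 0.405), RR gives ψ = 0.588, H_out = 21.620 kJ/mol
  T = 340.6 K: K = (1.875, 0.371), RR gives ψ = 0.424, H_out = 15.184 kJ/mol
  T = 335.6 K: K = (1.754, 0.355), RR gives ψ = 0.322, H_out = 11.223 kJ/mol
  T = 333.1 K: K = (1.694, 0.347), RR gives ψ = 0.263, H_out = 8.935 kJ/mol
  T = 331.8 K: K = (1.664, 0.343), RR gives ψ = 0.229, H_out = 7.641 kJ/mol
Linear interpolation between T = 331.8 (H_out = 7.641) and T = 333.1 (H_out = 8.935) on hF = 7.673 gives T ≈ 331.8 K, at which ψ = 0.23.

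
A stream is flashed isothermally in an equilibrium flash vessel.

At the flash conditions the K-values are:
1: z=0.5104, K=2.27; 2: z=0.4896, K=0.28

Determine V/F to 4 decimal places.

V/F = 0.3234

Material balance + equilibrium reduce to Σ zᵢ(Kᵢ−1)/(1+V/F(Kᵢ−1)) = 0.
Feasibility: ΣzᵢKᵢ = 1.2957, Σzᵢ/Kᵢ = 1.9734 — both > 1, two phases present.
Iterate (Newton) starting at V/F = 0.61:
  V/F = 0.6100: g = -0.26334, g' = -1.0684 → V/F = 0.3635
  V/F = 0.3635: g = -0.03402, g' = -0.8510 → V/F = 0.3235
  V/F = 0.3235: g = -0.00014, g' = -0.8449 → V/F = 0.3234
Converged at V/F = 0.3234.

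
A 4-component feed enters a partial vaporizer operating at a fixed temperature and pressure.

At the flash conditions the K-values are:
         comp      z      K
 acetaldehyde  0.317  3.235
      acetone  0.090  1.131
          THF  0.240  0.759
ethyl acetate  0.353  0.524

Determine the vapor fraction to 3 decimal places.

Rachford–Rice: g(ψ) = Σ zᵢ(Kᵢ−1)/(1+ψ(Kᵢ−1)) = 0.
Check two-phase: ΣzᵢKᵢ = 1.494 > 1 and Σzᵢ/Kᵢ = 1.167 > 1, so g(0) = 0.494 > 0 and g(1) = -0.167 < 0.
Newton iteration, ψ⁰ = 0.5:
  ψ = 0.500: g = 0.0594, g' = -0.510 → ψ = 0.616
  ψ = 0.616: g = 0.0032, g' = -0.461 → ψ = 0.623
Converged at ψ = 0.623.

ψ = 0.623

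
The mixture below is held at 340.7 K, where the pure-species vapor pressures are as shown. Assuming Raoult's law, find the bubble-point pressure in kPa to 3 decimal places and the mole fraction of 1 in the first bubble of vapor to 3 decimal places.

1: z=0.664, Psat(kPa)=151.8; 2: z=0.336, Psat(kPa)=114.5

At the bubble point ψ → 0, so ΣzᵢKᵢ = 1 with Kᵢ = Pᵢˢᵃᵗ/P ⇒ P = ΣzᵢPᵢˢᵃᵗ.
P = 0.664·151.8 + 0.336·114.5 = 139.267 kPa
yᵢ = zᵢPᵢˢᵃᵗ/P ⇒ y_1 = 0.664·151.8/139.267 = 0.724

Pbub = 139.267 kPa, y_1 = 0.724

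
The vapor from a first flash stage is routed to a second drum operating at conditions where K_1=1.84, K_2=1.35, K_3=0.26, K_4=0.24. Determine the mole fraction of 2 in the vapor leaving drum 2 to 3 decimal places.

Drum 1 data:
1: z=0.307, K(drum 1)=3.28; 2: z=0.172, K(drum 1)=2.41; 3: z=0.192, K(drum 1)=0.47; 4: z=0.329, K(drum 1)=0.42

Drum 1:
Rachford–Rice: g(ψ₁) = Σ zᵢ(Kᵢ−1)/(1+ψ₁(Kᵢ−1)) = 0.
Check two-phase: ΣzᵢKᵢ = 1.650 > 1 and Σzᵢ/Kᵢ = 1.357 > 1, so g(0) = 0.650 > 0 and g(1) = -0.357 < 0.
Iterate (Newton) starting at ψ₁ = 0.5:
  ψ₁ = 0.500: g = 0.0621, g' = -0.785 → ψ₁ = 0.579
  ψ₁ = 0.579: g = 0.0010, g' = -0.763 → ψ₁ = 0.580
Converged at ψ₁ = 0.580.
Drum-1 compositions:
  1: x = 0.132, y = 0.433
  2: x = 0.095, y = 0.228
  3: x = 0.277, y = 0.130
  4: x = 0.496, y = 0.208
Drum-2 feed = drum-1 vapor: z₂ = (0.4334, 0.2280, 0.1303, 0.2083).
Drum 2:
Iterate (Newton) starting at ψ₂ = 0.5:
  ψ₂ = 0.500: g = -0.0842, g' = -0.665 → ψ₂ = 0.373
  ψ₂ = 0.373: g = -0.0066, g' = -0.570 → ψ₂ = 0.362
Converged at ψ₂ = 0.362.
  1: x = 0.332, y = 0.612
  2: x = 0.202, y = 0.273
  3: x = 0.178, y = 0.046
  4: x = 0.287, y = 0.069

y_2 (drum 2) = 0.273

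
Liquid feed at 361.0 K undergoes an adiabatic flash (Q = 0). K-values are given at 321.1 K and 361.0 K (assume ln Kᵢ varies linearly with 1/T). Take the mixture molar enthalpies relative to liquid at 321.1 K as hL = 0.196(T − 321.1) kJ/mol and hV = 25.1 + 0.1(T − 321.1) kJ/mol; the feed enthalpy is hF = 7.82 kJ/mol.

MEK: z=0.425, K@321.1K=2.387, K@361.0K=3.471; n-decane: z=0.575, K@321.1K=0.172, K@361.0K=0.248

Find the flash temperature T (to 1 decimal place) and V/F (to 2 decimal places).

Adiabatic flash: solve Rachford–Rice at each trial T, then check hF = ψ·hV(T) + (1−ψ)·hL(T).
  T = 321.1 K: K = (2.387, 0.172), RR gives ψ = 0.099, H_out = 2.478 kJ/mol
  T = 361.0 K: K = (3.471, 0.248), RR gives ψ = 0.332, H_out = 14.892 kJ/mol
  T = 341.1 K: K = (2.911, 0.209), RR gives ψ = 0.236, H_out = 9.399 kJ/mol
  T = 331.1 K: K = (2.644, 0.190), RR gives ψ = 0.175, H_out = 6.185 kJ/mol
  T = 336.1 K: K = (2.777, 0.199), RR gives ψ = 0.207, H_out = 7.842 kJ/mol
  T = 333.6 K: K = (2.710, 0.195), RR gives ψ = 0.192, H_out = 7.027 kJ/mol
  T = 334.9 K: K = (2.745, 0.197), RR gives ψ = 0.200, H_out = 7.454 kJ/mol
Linear interpolation between T = 334.9 (H_out = 7.454) and T = 336.1 (H_out = 7.842) on hF = 7.82 gives T ≈ 336.0 K, at which ψ = 0.21.

T = 336.0 K, V/F = 0.21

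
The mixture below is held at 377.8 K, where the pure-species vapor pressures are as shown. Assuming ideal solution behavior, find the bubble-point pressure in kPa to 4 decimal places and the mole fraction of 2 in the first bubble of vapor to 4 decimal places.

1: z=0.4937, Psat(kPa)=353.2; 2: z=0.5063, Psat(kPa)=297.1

Pbub = 324.7966 kPa, y_2 = 0.4631

At the bubble point ψ → 0, so ΣzᵢKᵢ = 1 with Kᵢ = Pᵢˢᵃᵗ/P ⇒ P = ΣzᵢPᵢˢᵃᵗ.
P = 0.4937·353.2 + 0.5063·297.1 = 324.7966 kPa
yᵢ = zᵢPᵢˢᵃᵗ/P ⇒ y_2 = 0.5063·297.1/324.7966 = 0.4631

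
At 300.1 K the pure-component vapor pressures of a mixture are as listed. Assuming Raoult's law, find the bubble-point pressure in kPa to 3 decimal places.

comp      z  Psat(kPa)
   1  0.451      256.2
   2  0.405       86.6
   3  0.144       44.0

Pbub = 156.955 kPa

At the bubble point ψ → 0, so ΣzᵢKᵢ = 1 with Kᵢ = Pᵢˢᵃᵗ/P ⇒ P = ΣzᵢPᵢˢᵃᵗ.
P = 0.451·256.2 + 0.405·86.6 + 0.144·44.0 = 156.955 kPa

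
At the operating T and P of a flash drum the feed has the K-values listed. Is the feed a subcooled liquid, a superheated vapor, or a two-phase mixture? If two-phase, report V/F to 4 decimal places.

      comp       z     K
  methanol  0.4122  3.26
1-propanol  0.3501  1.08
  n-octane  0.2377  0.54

superheated vapor

ΣzᵢKᵢ = 1.8502; Σzᵢ/Kᵢ = 0.8908.
Since Σzᵢ/Kᵢ < 1 the mixture is above its dew point — single vapor phase.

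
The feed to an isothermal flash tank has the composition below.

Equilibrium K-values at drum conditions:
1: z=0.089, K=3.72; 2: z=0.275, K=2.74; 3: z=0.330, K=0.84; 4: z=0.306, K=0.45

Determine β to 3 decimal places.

Newton iteration, β⁰ = 0.43:
  β = 0.430: g = 0.1082, g' = -0.581 → β = 0.616
  β = 0.616: g = 0.0082, g' = -0.508 → β = 0.632
Converged at β = 0.632.

β = 0.632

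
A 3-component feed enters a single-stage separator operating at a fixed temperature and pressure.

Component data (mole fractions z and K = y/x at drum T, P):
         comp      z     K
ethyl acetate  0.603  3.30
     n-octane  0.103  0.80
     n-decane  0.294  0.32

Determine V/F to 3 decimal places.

V/F = 0.824

Material balance + equilibrium reduce to Σ zᵢ(Kᵢ−1)/(1+V/F(Kᵢ−1)) = 0.
g(0) = ΣzᵢKᵢ − 1 = 1.166 and g(1) = 1 − Σzᵢ/Kᵢ = -0.230, so a root lies in (0, 1).
Iterate (Newton) starting at V/F = 0.52:
  V/F = 0.520: g = 0.2993, g' = -0.992 → V/F = 0.822
  V/F = 0.822: g = 0.0022, g' = -1.086 → V/F = 0.824
Converged at V/F = 0.824.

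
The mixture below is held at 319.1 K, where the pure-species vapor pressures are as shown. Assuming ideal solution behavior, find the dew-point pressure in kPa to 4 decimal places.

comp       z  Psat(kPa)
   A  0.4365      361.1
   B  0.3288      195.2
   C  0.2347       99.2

At the dew point ψ → 1, so Σzᵢ/Kᵢ = 1 with Kᵢ = Pᵢˢᵃᵗ/P ⇒ 1/P = Σzᵢ/Pᵢˢᵃᵗ.
1/P = 0.4365/361.1 + 0.3288/195.2 + 0.2347/99.2 = 0.0052592 ⇒ P = 190.1444 kPa

Pdew = 190.1444 kPa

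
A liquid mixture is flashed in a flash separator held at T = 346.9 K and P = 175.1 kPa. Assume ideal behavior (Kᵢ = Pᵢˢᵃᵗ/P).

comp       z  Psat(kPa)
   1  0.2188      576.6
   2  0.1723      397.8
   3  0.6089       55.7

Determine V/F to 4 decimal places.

V/F = 0.2353

Raoult's law: Kᵢ = Pᵢˢᵃᵗ/P = Pᵢˢᵃᵗ/175.1.
  K_1 = 576.6/175.1 = 3.292975, K_2 = 397.8/175.1 = 2.271845, K_3 = 55.7/175.1 = 0.318104
Rachford–Rice: g(V/F) = Σ zᵢ(Kᵢ−1)/(1+V/F(Kᵢ−1)) = 0.
Feasibility: ΣzᵢKᵢ = 1.3056, Σzᵢ/Kᵢ = 2.0564 — both > 1, two phases present.
Iterate (Newton) starting at V/F = 0.44:
  V/F = 0.4400: g = -0.20293, g' = -0.9775 → V/F = 0.2324
  V/F = 0.2324: g = 0.00304, g' = -1.0554 → V/F = 0.2353
Converged at V/F = 0.2353.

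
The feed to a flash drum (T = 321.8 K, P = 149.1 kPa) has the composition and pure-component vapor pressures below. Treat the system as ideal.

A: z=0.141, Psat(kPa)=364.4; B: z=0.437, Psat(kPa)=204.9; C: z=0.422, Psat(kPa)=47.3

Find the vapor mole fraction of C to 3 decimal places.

y_C = 0.149

Raoult's law: Kᵢ = Pᵢˢᵃᵗ/P = Pᵢˢᵃᵗ/149.1.
  K_A = 364.4/149.1 = 2.44400, K_B = 204.9/149.1 = 1.37425, K_C = 47.3/149.1 = 0.31724
Let β = V/F and solve Σ zᵢ(Kᵢ−1)/(1+β(Kᵢ−1)) = 0.
g(0) = ΣzᵢKᵢ − 1 = 0.079 and g(1) = 1 − Σzᵢ/Kᵢ = -0.706, so a root lies in (0, 1).
Iterate (Newton) starting at β = 0.5:
  β = 0.500: g = -0.1815, g' = -0.596 → β = 0.196
  β = 0.196: g = -0.0214, g' = -0.494 → β = 0.152
Converged at β = 0.152.
Compositions from xᵢ = zᵢ/(1+β(Kᵢ−1)), yᵢ = Kᵢxᵢ:
  A: x = 0.116, y = 0.282
  B: x = 0.413, y = 0.568
  C: x = 0.471, y = 0.149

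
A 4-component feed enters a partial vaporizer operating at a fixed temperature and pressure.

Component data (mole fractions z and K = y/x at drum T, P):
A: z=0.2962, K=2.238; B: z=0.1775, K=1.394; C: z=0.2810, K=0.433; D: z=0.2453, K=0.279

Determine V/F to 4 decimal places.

V/F = 0.1546

Material balance + equilibrium reduce to Σ zᵢ(Kᵢ−1)/(1+V/F(Kᵢ−1)) = 0.
Feasibility: ΣzᵢKᵢ = 1.1004, Σzᵢ/Kᵢ = 1.7879 — both > 1, two phases present.
Iterate (Newton) starting at V/F = 0.5:
  V/F = 0.5000: g = -0.21401, g' = -0.6802 → V/F = 0.1854
  V/F = 0.1854: g = -0.01876, g' = -0.6069 → V/F = 0.1545
  V/F = 0.1545: g = 0.00011, g' = -0.6144 → V/F = 0.1546
Converged at V/F = 0.1546.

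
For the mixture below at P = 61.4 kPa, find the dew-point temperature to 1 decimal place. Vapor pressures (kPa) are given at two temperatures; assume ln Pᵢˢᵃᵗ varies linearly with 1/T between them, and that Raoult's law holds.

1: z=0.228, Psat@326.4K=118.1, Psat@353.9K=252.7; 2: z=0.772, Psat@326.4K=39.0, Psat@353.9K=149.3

T = 332.2 K

Dew-point temperature: Σzᵢ·P/Pᵢˢᵃᵗ(T) = 1. Interpolate ln Pᵢˢᵃᵗ = aᵢ + bᵢ/T.
  T = 326.4 K: ΣzᵢP/Pᵢˢᵃᵗ = 1.3339
  T = 353.9 K: ΣzᵢP/Pᵢˢᵃᵗ = 0.3729
  T = 340.1 K: ΣzᵢP/Pᵢˢᵃᵗ = 0.6859
  T = 333.2 K: ΣzᵢP/Pᵢˢᵃᵗ = 0.9514
  T = 329.8 K: ΣzᵢP/Pᵢˢᵃᵗ = 1.1243
  T = 331.5 K: ΣzᵢP/Pᵢˢᵃᵗ = 1.0337
Interpolating between 331.5 K and 333.2 K gives T ≈ 332.2 K.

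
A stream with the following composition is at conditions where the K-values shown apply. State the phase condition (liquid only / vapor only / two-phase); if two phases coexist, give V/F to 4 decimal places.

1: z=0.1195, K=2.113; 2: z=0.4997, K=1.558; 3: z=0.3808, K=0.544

two-phase, V/F = 0.7669

ΣzᵢKᵢ = 1.2382; Σzᵢ/Kᵢ = 1.0773.
Both exceed 1, so a two-phase solution exists.
Newton–Raphson from ψ = 0.44:
  ψ = 0.4400: g = 0.09592, g' = -0.2909 → ψ = 0.7697
  ψ = 0.7697: g = -0.00086, g' = -0.3071 → ψ = 0.7669
Converged at ψ = 0.7669.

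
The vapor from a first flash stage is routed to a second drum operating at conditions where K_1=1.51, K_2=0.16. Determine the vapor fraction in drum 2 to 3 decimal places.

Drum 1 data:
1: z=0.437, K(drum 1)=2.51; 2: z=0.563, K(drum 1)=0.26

V/F (drum 2) = 0.641

Drum 1:
Newton iteration, ψ₁⁰ = 0.5:
  ψ₁ = 0.500: g = -0.2853, g' = -1.100 → ψ₁ = 0.241
  ψ₁ = 0.241: g = -0.0229, g' = -0.992 → ψ₁ = 0.218
Converged at ψ₁ = 0.218.
Drum-1 compositions:
  1: x = 0.329, y = 0.826
  2: x = 0.671, y = 0.174
Drum-2 feed = drum-1 vapor: z₂ = (0.8255, 0.1745).
Drum 2:
Let ψ₂ = V/F and solve Σ zᵢ(Kᵢ−1)/(1+ψ₂(Kᵢ−1)) = 0.
Check two-phase: ΣzᵢKᵢ = 1.274 > 1 and Σzᵢ/Kᵢ = 1.637 > 1, so g(0) = 0.274 > 0 and g(1) = -0.637 < 0.
Iterate (Newton) starting at ψ₂ = 0.32:
  ψ₂ = 0.320: g = 0.1615, g' = -0.389 → ψ₂ = 0.735
  ψ₂ = 0.735: g = -0.0770, g' = -0.955 → ψ₂ = 0.655
  ψ₂ = 0.655: g = -0.0099, g' = -0.728 → ψ₂ = 0.641
Converged at ψ₂ = 0.641.
  1: x = 0.622, y = 0.940
  2: x = 0.378, y = 0.060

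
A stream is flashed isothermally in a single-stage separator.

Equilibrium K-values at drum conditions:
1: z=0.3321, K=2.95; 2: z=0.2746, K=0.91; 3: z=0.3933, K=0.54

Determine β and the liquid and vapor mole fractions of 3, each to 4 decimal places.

β = 0.6530, x_3 = 0.5622, y_3 = 0.3036

Rachford–Rice: g(β) = Σ zᵢ(Kᵢ−1)/(1+β(Kᵢ−1)) = 0.
Check two-phase: ΣzᵢKᵢ = 1.4420 > 1 and Σzᵢ/Kᵢ = 1.1427 > 1, so g(0) = 0.4420 > 0 and g(1) = -0.1427 < 0.
Newton iteration, β⁰ = 0.5:
  β = 0.5000: g = 0.06706, g' = -0.4665 → β = 0.6437
  β = 0.6437: g = 0.00388, g' = -0.4188 → β = 0.6530
Converged at β = 0.6530.
Compositions from xᵢ = zᵢ/(1+β(Kᵢ−1)), yᵢ = Kᵢxᵢ:
  1: x = 0.1461, y = 0.4309
  2: x = 0.2917, y = 0.2655
  3: x = 0.5622, y = 0.3036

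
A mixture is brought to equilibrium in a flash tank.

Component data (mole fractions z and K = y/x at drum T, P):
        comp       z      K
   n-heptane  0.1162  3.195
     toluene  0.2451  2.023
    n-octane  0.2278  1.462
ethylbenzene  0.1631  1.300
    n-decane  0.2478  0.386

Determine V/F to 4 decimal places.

Material balance + equilibrium reduce to Σ zᵢ(Kᵢ−1)/(1+V/F(Kᵢ−1)) = 0.
Check two-phase: ΣzᵢKᵢ = 1.5078 > 1 and Σzᵢ/Kᵢ = 1.0808 > 1, so g(0) = 0.5078 > 0 and g(1) = -0.0808 < 0.
Iterate (Newton) starting at V/F = 0.5:
  V/F = 0.5000: g = 0.19598, g' = -0.4772 → V/F = 0.9107
  V/F = 0.9107: g = -0.01775, g' = -0.6448 → V/F = 0.8831
  V/F = 0.8831: g = -0.00042, g' = -0.6152 → V/F = 0.8824
Converged at V/F = 0.8824.

V/F = 0.8824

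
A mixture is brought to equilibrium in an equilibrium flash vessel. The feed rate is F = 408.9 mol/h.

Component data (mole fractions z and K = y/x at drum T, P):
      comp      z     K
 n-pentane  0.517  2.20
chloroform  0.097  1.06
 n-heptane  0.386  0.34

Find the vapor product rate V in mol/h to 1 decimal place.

V = 212.5 mol/h

Rachford–Rice: g(ψ) = Σ zᵢ(Kᵢ−1)/(1+ψ(Kᵢ−1)) = 0.
g(0) = ΣzᵢKᵢ − 1 = 0.371 and g(1) = 1 − Σzᵢ/Kᵢ = -0.462, so a root lies in (0, 1).
Newton iteration, ψ⁰ = 0.34:
  ψ = 0.340: g = 0.1179, g' = -0.655 → ψ = 0.520
Converged at ψ = 0.520.
Then V = ψ·F = 0.5197·408.9 = 212.5 mol/h and L = F − V = 196.4 mol/h.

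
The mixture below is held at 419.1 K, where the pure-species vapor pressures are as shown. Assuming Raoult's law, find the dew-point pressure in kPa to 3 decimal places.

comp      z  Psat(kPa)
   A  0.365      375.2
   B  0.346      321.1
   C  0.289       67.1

At the dew point ψ → 1, so Σzᵢ/Kᵢ = 1 with Kᵢ = Pᵢˢᵃᵗ/P ⇒ 1/P = Σzᵢ/Pᵢˢᵃᵗ.
1/P = 0.365/375.2 + 0.346/321.1 + 0.289/67.1 = 0.006357 ⇒ P = 157.298 kPa

Pdew = 157.298 kPa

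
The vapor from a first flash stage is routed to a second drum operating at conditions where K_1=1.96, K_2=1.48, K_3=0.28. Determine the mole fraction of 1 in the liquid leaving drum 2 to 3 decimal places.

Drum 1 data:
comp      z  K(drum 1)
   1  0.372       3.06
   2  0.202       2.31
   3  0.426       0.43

Drum 1:
Let ψ₁ = V/F and solve Σ zᵢ(Kᵢ−1)/(1+ψ₁(Kᵢ−1)) = 0.
Feasibility: ΣzᵢKᵢ = 1.788, Σzᵢ/Kᵢ = 1.200 — both > 1, two phases present.
Newton iteration, ψ₁⁰ = 0.5:
  ψ₁ = 0.500: g = 0.1978, g' = -0.780 → ψ₁ = 0.753
  ψ₁ = 0.753: g = 0.0078, g' = -0.755 → ψ₁ = 0.764
Converged at ψ₁ = 0.764.
Drum-1 compositions:
  1: x = 0.145, y = 0.442
  2: x = 0.101, y = 0.233
  3: x = 0.754, y = 0.324
Drum-2 feed = drum-1 vapor: z₂ = (0.4423, 0.2332, 0.3244).
Drum 2:
Newton iteration, ψ₂⁰ = 0.63:
  ψ₂ = 0.630: g = -0.0769, g' = -0.753 → ψ₂ = 0.528
  ψ₂ = 0.528: g = -0.0056, g' = -0.651 → ψ₂ = 0.519
Converged at ψ₂ = 0.519.
  1: x = 0.295, y = 0.579
  2: x = 0.187, y = 0.276
  3: x = 0.518, y = 0.145

x_1 (drum 2) = 0.295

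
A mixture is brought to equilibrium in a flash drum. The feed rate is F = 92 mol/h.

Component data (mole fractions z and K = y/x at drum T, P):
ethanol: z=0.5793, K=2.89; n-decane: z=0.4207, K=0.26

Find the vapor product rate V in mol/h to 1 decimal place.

V = 51.5 mol/h

Material balance + equilibrium reduce to Σ zᵢ(Kᵢ−1)/(1+V/F(Kᵢ−1)) = 0.
g(0) = ΣzᵢKᵢ − 1 = 0.7836 and g(1) = 1 − Σzᵢ/Kᵢ = -0.8185, so a root lies in (0, 1).
Binary case is linear: z₁(K₁−1)(1+V/F(K₂−1)) + z₂(K₂−1)(1+V/F(K₁−1)) = 0
⇒ V/F = [z₁(K₁−1)+z₂(K₂−1)] / [−(K₁−1)(K₂−1)] = 0.78356/1.39860 = 0.5602
Then V = V/F·F = 0.5602·92 = 51.5 mol/h and L = F − V = 40.5 mol/h.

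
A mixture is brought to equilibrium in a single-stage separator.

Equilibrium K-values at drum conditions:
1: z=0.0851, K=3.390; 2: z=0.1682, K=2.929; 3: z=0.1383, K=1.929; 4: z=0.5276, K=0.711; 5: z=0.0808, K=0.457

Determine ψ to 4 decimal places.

Newton–Raphson from ψ = 0.55:
  ψ = 0.5500: g = 0.08649, g' = -0.4011 → ψ = 0.7656
  ψ = 0.7656: g = 0.00705, g' = -0.3459 → ψ = 0.7860
  ψ = 0.7860: g = 0.00002, g' = -0.3437 → ψ = 0.7861
Converged at ψ = 0.7861.

ψ = 0.7861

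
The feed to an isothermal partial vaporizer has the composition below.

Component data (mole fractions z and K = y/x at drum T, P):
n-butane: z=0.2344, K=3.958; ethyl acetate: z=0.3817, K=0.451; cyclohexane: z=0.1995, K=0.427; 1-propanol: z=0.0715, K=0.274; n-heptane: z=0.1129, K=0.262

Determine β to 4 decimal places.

β = 0.1315

Iterate (Newton) starting at β = 0.5:
  β = 0.5000: g = -0.38290, g' = -0.9283 → β = 0.0875
  β = 0.0875: g = 0.06579, g' = -1.6069 → β = 0.1285
  β = 0.1285: g = 0.00429, g' = -1.4074 → β = 0.1315
Converged at β = 0.1315.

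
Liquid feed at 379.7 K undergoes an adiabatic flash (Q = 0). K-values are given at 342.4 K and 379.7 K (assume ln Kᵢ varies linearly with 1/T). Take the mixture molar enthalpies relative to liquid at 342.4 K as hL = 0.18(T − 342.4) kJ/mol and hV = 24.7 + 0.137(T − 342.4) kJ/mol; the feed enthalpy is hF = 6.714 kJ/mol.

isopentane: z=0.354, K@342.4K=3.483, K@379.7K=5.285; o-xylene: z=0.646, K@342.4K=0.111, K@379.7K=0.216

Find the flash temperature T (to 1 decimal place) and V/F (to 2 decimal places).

Adiabatic flash: solve Rachford–Rice at each trial T, then check hF = ψ·hV(T) + (1−ψ)·hL(T).
  T = 342.4 K: K = (3.483, 0.111), RR gives ψ = 0.138, H_out = 3.409 kJ/mol
  T = 379.7 K: K = (5.285, 0.216), RR gives ψ = 0.301, H_out = 13.661 kJ/mol
  T = 361.0 K: K = (4.334, 0.157), RR gives ψ = 0.226, H_out = 8.759 kJ/mol
  T = 351.7 K: K = (3.897, 0.133), RR gives ψ = 0.185, H_out = 6.174 kJ/mol
  T = 356.4 K: K = (4.115, 0.145), RR gives ψ = 0.207, H_out = 7.498 kJ/mol
  T = 354.0 K: K = (4.003, 0.139), RR gives ψ = 0.196, H_out = 6.827 kJ/mol
Linear interpolation between T = 351.7 (H_out = 6.174) and T = 354.0 (H_out = 6.827) on hF = 6.714 gives T ≈ 353.6 K, at which ψ = 0.19.

T = 353.6 K, V/F = 0.19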